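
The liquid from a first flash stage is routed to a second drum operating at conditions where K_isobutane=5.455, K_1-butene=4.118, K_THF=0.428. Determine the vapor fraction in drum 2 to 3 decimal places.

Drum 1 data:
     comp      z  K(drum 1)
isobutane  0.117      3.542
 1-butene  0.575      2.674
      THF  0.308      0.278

V/F (drum 2) = 0.284

Drum 1:
Rachford–Rice: g(ψ₁) = Σ zᵢ(Kᵢ−1)/(1+ψ₁(Kᵢ−1)) = 0.
Feasibility: ΣzᵢKᵢ = 2.038, Σzᵢ/Kᵢ = 1.356 — both > 1, two phases present.
Iterate (Newton) starting at ψ₁ = 0.5:
  ψ₁ = 0.500: g = 0.3069, g' = -1.017 → ψ₁ = 0.802
  ψ₁ = 0.802: g = -0.0191, g' = -1.281 → ψ₁ = 0.787
Converged at ψ₁ = 0.787.
Drum-1 compositions:
  isobutane: x = 0.039, y = 0.138
  1-butene: x = 0.248, y = 0.664
  THF: x = 0.713, y = 0.198
Drum-2 feed = drum-1 liquid: z₂ = (0.0390, 0.2482, 0.7128).
Drum 2:
Rachford–Rice: g(ψ₂) = Σ zᵢ(Kᵢ−1)/(1+ψ₂(Kᵢ−1)) = 0.
g(0) = ΣzᵢKᵢ − 1 = 0.540 and g(1) = 1 − Σzᵢ/Kᵢ = -0.733, so a root lies in (0, 1).
Newton iteration, ψ₂⁰ = 0.61:
  ψ₂ = 0.610: g = -0.3128, g' = -0.893 → ψ₂ = 0.260
  ψ₂ = 0.260: g = 0.0295, g' = -1.225 → ψ₂ = 0.284
Converged at ψ₂ = 0.284.
  isobutane: x = 0.017, y = 0.094
  1-butene: x = 0.132, y = 0.542
  THF: x = 0.851, y = 0.364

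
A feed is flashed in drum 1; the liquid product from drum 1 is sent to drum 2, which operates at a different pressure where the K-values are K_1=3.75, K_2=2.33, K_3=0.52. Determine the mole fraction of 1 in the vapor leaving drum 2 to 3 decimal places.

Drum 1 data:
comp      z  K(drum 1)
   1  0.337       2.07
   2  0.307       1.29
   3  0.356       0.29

Drum 1:
Newton–Raphson from ψ₁ = 0.5:
  ψ₁ = 0.500: g = -0.0792, g' = -0.615 → ψ₁ = 0.371
  ψ₁ = 0.371: g = -0.0047, g' = -0.550 → ψ₁ = 0.363
Converged at ψ₁ = 0.363.
Drum-1 compositions:
  1: x = 0.243, y = 0.503
  2: x = 0.278, y = 0.358
  3: x = 0.479, y = 0.139
Drum-2 feed = drum-1 liquid: z₂ = (0.2428, 0.2778, 0.4794).
Drum 2:
Material balance + equilibrium reduce to Σ zᵢ(Kᵢ−1)/(1+ψ₂(Kᵢ−1)) = 0.
Feasibility: ΣzᵢKᵢ = 1.807, Σzᵢ/Kᵢ = 1.106 — both > 1, two phases present.
Newton iteration, ψ₂⁰ = 0.4:
  ψ₂ = 0.400: g = 0.2743, g' = -0.795 → ψ₂ = 0.745
  ψ₂ = 0.745: g = 0.0463, g' = -0.589 → ψ₂ = 0.824
Converged at ψ₂ = 0.824.
  1: x = 0.074, y = 0.279
  2: x = 0.133, y = 0.309
  3: x = 0.793, y = 0.412

y_1 (drum 2) = 0.279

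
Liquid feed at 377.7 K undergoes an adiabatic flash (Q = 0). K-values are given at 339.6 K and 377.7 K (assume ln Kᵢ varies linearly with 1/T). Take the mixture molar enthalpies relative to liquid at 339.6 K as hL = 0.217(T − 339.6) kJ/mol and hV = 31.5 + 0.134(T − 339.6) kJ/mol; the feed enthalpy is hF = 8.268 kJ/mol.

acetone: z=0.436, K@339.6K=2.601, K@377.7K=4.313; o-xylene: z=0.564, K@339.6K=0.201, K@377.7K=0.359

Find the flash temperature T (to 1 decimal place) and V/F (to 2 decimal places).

T = 343.8 K, V/F = 0.24

Adiabatic flash: solve Rachford–Rice at each trial T, then check hF = ψ·hV(T) + (1−ψ)·hL(T).
  T = 339.6 K: K = (2.601, 0.201), RR gives ψ = 0.193, H_out = 6.092 kJ/mol
  T = 377.7 K: K = (4.313, 0.359), RR gives ψ = 0.510, H_out = 22.718 kJ/mol
  T = 358.6 K: K = (3.392, 0.273), RR gives ψ = 0.364, H_out = 15.004 kJ/mol
  T = 349.1 K: K = (2.981, 0.235), RR gives ψ = 0.285, H_out = 10.823 kJ/mol
  T = 344.4 K: K = (2.789, 0.218), RR gives ψ = 0.242, H_out = 8.573 kJ/mol
  T = 342.0 K: K = (2.694, 0.209), RR gives ψ = 0.218, H_out = 7.359 kJ/mol
Linear interpolation between T = 342.0 (H_out = 7.359) and T = 344.4 (H_out = 8.573) on hF = 8.268 gives T ≈ 343.8 K, at which ψ = 0.24.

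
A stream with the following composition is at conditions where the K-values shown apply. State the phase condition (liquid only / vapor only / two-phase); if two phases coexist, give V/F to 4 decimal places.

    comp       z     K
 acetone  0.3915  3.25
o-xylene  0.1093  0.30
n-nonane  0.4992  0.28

two-phase, V/F = 0.2760

ΣzᵢKᵢ = 1.4449; Σzᵢ/Kᵢ = 2.2677.
Both exceed 1, so a two-phase solution exists.
Material balance + equilibrium reduce to Σ zᵢ(Kᵢ−1)/(1+ψ(Kᵢ−1)) = 0.
Iterate (Newton) starting at ψ = 0.37:
  ψ = 0.3700: g = -0.11250, g' = -1.1686 → ψ = 0.2737
  ψ = 0.2737: g = 0.00284, g' = -1.2424 → ψ = 0.2760
Converged at ψ = 0.2760.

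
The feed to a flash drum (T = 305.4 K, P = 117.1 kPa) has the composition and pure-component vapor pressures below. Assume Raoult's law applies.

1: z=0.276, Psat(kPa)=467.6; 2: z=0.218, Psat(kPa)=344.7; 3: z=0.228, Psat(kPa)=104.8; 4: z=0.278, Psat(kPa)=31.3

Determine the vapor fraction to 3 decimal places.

ψ = 0.702

Raoult's law: Kᵢ = Pᵢˢᵃᵗ/P = Pᵢˢᵃᵗ/117.1.
  K_1 = 467.6/117.1 = 3.99317, K_2 = 344.7/117.1 = 2.94364, K_3 = 104.8/117.1 = 0.89496, K_4 = 31.3/117.1 = 0.26729
Iterate (Newton) starting at ψ = 0.31:
  ψ = 0.310: g = 0.4046, g' = -1.239 → ψ = 0.637
  ψ = 0.637: g = 0.0662, g' = -0.985 → ψ = 0.704
  ψ = 0.704: g = -0.0017, g' = -1.042 → ψ = 0.702
Converged at ψ = 0.702.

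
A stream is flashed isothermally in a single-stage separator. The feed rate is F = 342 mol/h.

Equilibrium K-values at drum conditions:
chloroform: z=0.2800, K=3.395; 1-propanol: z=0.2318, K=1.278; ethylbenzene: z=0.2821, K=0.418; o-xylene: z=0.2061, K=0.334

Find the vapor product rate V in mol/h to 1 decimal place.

V = 136.5 mol/h

Let ψ = V/F and solve Σ zᵢ(Kᵢ−1)/(1+ψ(Kᵢ−1)) = 0.
Feasibility: ΣzᵢKᵢ = 1.4336, Σzᵢ/Kᵢ = 1.5558 — both > 1, two phases present.
Iterate (Newton) starting at ψ = 0.4:
  ψ = 0.4000: g = -0.00063, g' = -0.7656 → ψ = 0.3992
Converged at ψ = 0.3992.
Then V = ψ·F = 0.3992·342 = 136.5 mol/h and L = F − V = 205.5 mol/h.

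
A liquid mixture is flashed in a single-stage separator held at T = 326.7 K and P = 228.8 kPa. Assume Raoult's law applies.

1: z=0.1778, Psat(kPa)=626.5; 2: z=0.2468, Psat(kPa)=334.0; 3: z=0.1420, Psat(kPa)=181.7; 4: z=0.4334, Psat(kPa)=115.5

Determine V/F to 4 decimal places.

Raoult's law: Kᵢ = Pᵢˢᵃᵗ/P = Pᵢˢᵃᵗ/228.8.
  K_1 = 626.5/228.8 = 2.738199, K_2 = 334.0/228.8 = 1.459790, K_3 = 181.7/228.8 = 0.794143, K_4 = 115.5/228.8 = 0.504808
Rachford–Rice: g(V/F) = Σ zᵢ(Kᵢ−1)/(1+V/F(Kᵢ−1)) = 0.
Check two-phase: ΣzᵢKᵢ = 1.1787 > 1 and Σzᵢ/Kᵢ = 1.2714 > 1, so g(0) = 0.1787 > 0 and g(1) = -0.2714 < 0.
Newton iteration, V/F⁰ = 0.5:
  V/F = 0.5000: g = -0.06021, g' = -0.3835 → V/F = 0.3430
  V/F = 0.3430: g = 0.00166, g' = -0.4110 → V/F = 0.3470
Converged at V/F = 0.3470.

V/F = 0.3470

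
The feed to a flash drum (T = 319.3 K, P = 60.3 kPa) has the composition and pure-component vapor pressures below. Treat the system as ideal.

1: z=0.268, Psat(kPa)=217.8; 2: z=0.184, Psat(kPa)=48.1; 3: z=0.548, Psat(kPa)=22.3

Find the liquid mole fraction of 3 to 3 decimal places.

x_3 = 0.638

Raoult's law: Kᵢ = Pᵢˢᵃᵗ/P = Pᵢˢᵃᵗ/60.3.
  K_1 = 217.8/60.3 = 3.61194, K_2 = 48.1/60.3 = 0.79768, K_3 = 22.3/60.3 = 0.36982
Newton–Raphson from ψ = 0.5:
  ψ = 0.500: g = -0.2421, g' = -0.817 → ψ = 0.204
  ψ = 0.204: g = 0.0218, g' = -1.074 → ψ = 0.224
  ψ = 0.224: g = 0.0004, g' = -1.031 → ψ = 0.225
Converged at ψ = 0.225.
Compositions from xᵢ = zᵢ/(1+ψ(Kᵢ−1)), yᵢ = Kᵢxᵢ:
  1: x = 0.169, y = 0.610
  2: x = 0.193, y = 0.154
  3: x = 0.638, y = 0.236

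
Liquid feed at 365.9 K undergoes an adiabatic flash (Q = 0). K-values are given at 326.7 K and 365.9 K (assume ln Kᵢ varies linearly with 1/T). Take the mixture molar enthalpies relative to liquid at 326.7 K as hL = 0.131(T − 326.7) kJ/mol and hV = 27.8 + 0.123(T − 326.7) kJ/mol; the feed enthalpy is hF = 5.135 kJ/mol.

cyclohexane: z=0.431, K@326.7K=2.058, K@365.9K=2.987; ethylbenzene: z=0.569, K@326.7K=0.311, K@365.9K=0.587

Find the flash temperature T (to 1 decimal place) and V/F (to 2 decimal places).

T = 331.5 K, V/F = 0.16

Adiabatic flash: solve Rachford–Rice at each trial T, then check hF = ψ·hV(T) + (1−ψ)·hL(T).
  T = 326.7 K: K = (2.058, 0.311), RR gives ψ = 0.088, H_out = 2.439 kJ/mol
  T = 365.9 K: K = (2.987, 0.587), RR gives ψ = 0.757, H_out = 25.949 kJ/mol
  T = 346.3 K: K = (2.506, 0.435), RR gives ψ = 0.385, H_out = 13.209 kJ/mol
  T = 336.5 K: K = (2.277, 0.370), RR gives ψ = 0.238, H_out = 7.889 kJ/mol
  T = 331.6 K: K = (2.167, 0.339), RR gives ψ = 0.165, H_out = 5.215 kJ/mol
  T = 329.1 K: K = (2.111, 0.325), RR gives ψ = 0.126, H_out = 3.816 kJ/mol
  T = 330.4 K: K = (2.140, 0.332), RR gives ψ = 0.146, H_out = 4.548 kJ/mol
Linear interpolation between T = 330.4 (H_out = 4.548) and T = 331.6 (H_out = 5.215) on hF = 5.135 gives T ≈ 331.5 K, at which ψ = 0.16.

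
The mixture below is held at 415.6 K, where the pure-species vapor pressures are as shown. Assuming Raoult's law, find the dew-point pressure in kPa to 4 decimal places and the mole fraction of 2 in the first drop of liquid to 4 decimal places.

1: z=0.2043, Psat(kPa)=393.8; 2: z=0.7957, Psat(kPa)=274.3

At the dew point ψ → 1, so Σzᵢ/Kᵢ = 1 with Kᵢ = Pᵢˢᵃᵗ/P ⇒ 1/P = Σzᵢ/Pᵢˢᵃᵗ.
1/P = 0.2043/393.8 + 0.7957/274.3 = 0.0034196 ⇒ P = 292.4293 kPa
xᵢ = zᵢP/Pᵢˢᵃᵗ ⇒ x_2 = 0.7957·292.4293/274.3 = 0.8483

Pdew = 292.4293 kPa, x_2 = 0.8483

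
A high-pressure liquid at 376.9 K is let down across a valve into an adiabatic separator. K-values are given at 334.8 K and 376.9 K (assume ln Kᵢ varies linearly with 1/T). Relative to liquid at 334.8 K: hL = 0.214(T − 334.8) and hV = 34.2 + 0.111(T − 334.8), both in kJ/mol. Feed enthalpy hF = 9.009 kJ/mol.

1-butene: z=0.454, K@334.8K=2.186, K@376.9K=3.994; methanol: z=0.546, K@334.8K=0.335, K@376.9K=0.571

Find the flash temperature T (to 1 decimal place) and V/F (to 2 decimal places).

Adiabatic flash: solve Rachford–Rice at each trial T, then check hF = ψ·hV(T) + (1−ψ)·hL(T).
  T = 334.8 K: K = (2.186, 0.335), RR gives ψ = 0.222, H_out = 7.604 kJ/mol
  T = 376.9 K: K = (3.994, 0.571), RR gives ψ = 0.876, H_out = 35.167 kJ/mol
  T = 355.9 K: K = (3.010, 0.445), RR gives ψ = 0.546, H_out = 21.995 kJ/mol
  T = 345.4 K: K = (2.580, 0.388), RR gives ψ = 0.396, H_out = 15.380 kJ/mol
  T = 340.1 K: K = (2.378, 0.361), RR gives ψ = 0.314, H_out = 11.703 kJ/mol
  T = 337.5 K: K = (2.282, 0.348), RR gives ψ = 0.271, H_out = 9.757 kJ/mol
  T = 336.1 K: K = (2.232, 0.341), RR gives ψ = 0.246, H_out = 8.660 kJ/mol
Linear interpolation between T = 336.1 (H_out = 8.660) and T = 337.5 (H_out = 9.757) on hF = 9.009 gives T ≈ 336.5 K, at which ψ = 0.25.

T = 336.5 K, V/F = 0.25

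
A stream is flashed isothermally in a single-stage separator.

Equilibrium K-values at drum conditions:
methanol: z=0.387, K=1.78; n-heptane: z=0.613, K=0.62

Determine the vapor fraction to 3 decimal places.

ψ = 0.233

Let ψ = V/F and solve Σ zᵢ(Kᵢ−1)/(1+ψ(Kᵢ−1)) = 0.
Check two-phase: ΣzᵢKᵢ = 1.069 > 1 and Σzᵢ/Kᵢ = 1.206 > 1, so g(0) = 0.069 > 0 and g(1) = -0.206 < 0.
Binary case is linear: z₁(K₁−1)(1+ψ(K₂−1)) + z₂(K₂−1)(1+ψ(K₁−1)) = 0
⇒ ψ = [z₁(K₁−1)+z₂(K₂−1)] / [−(K₁−1)(K₂−1)] = 0.0689/0.2964 = 0.233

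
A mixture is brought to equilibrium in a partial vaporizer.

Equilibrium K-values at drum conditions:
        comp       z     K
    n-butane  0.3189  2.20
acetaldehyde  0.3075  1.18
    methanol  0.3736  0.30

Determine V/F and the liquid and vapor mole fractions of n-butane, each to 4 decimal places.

Material balance + equilibrium reduce to Σ zᵢ(Kᵢ−1)/(1+V/F(Kᵢ−1)) = 0.
g(0) = ΣzᵢKᵢ − 1 = 0.1765 and g(1) = 1 − Σzᵢ/Kᵢ = -0.6509, so a root lies in (0, 1).
Newton–Raphson from V/F = 0.5:
  V/F = 0.5000: g = -0.11238, g' = -0.6211 → V/F = 0.3190
  V/F = 0.3190: g = -0.00764, g' = -0.5525 → V/F = 0.3052
Converged at V/F = 0.3052.
Compositions from xᵢ = zᵢ/(1+V/F(Kᵢ−1)), yᵢ = Kᵢxᵢ:
  n-butane: x = 0.2334, y = 0.5135
  acetaldehyde: x = 0.2915, y = 0.3440
  methanol: x = 0.4751, y = 0.1425

V/F = 0.3052, x_n-butane = 0.2334, y_n-butane = 0.5135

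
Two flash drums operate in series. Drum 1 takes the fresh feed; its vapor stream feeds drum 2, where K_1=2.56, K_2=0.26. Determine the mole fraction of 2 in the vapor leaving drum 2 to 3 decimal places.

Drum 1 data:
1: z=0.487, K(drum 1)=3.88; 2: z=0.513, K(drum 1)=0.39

y_2 (drum 2) = 0.176

Drum 1:
Binary case is linear: z₁(K₁−1)(1+ψ₁(K₂−1)) + z₂(K₂−1)(1+ψ₁(K₁−1)) = 0
⇒ ψ₁ = [z₁(K₁−1)+z₂(K₂−1)] / [−(K₁−1)(K₂−1)] = 1.0896/1.7568 = 0.620
Drum-1 compositions:
  1: x = 0.175, y = 0.678
  2: x = 0.825, y = 0.322
Drum-2 feed = drum-1 vapor: z₂ = (0.6782, 0.3218).
Drum 2:
Newton–Raphson from ψ₂ = 0.47:
  ψ₂ = 0.470: g = 0.2452, g' = -0.964 → ψ₂ = 0.724
  ψ₂ = 0.724: g = -0.0167, g' = -1.183 → ψ₂ = 0.710
Converged at ψ₂ = 0.710.
  1: x = 0.322, y = 0.824
  2: x = 0.678, y = 0.176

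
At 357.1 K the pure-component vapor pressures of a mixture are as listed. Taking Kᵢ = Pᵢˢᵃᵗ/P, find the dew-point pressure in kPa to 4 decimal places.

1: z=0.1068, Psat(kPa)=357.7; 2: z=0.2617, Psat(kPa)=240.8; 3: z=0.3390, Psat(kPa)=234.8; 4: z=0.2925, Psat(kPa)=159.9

At the dew point ψ → 1, so Σzᵢ/Kᵢ = 1 with Kᵢ = Pᵢˢᵃᵗ/P ⇒ 1/P = Σzᵢ/Pᵢˢᵃᵗ.
1/P = 0.1068/357.7 + 0.2617/240.8 + 0.3390/234.8 + 0.2925/159.9 = 0.0046584 ⇒ P = 214.6651 kPa

Pdew = 214.6651 kPa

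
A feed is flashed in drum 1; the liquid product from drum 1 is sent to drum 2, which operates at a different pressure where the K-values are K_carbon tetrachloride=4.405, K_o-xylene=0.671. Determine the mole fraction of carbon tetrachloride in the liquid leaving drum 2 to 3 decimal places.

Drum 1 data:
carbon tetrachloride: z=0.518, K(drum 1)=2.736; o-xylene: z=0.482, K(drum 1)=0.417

x_carbon tetrachloride (drum 2) = 0.088

Drum 1:
Rachford–Rice: g(ψ₁) = Σ zᵢ(Kᵢ−1)/(1+ψ₁(Kᵢ−1)) = 0.
Check two-phase: ΣzᵢKᵢ = 1.618 > 1 and Σzᵢ/Kᵢ = 1.345 > 1, so g(0) = 0.618 > 0 and g(1) = -0.345 < 0.
Newton iteration, ψ₁⁰ = 0.54:
  ψ₁ = 0.540: g = 0.0540, g' = -0.765 → ψ₁ = 0.611
Converged at ψ₁ = 0.611.
Drum-1 compositions:
  carbon tetrachloride: x = 0.251, y = 0.688
  o-xylene: x = 0.749, y = 0.312
Drum-2 feed = drum-1 liquid: z₂ = (0.2514, 0.7486).
Drum 2:
Material balance + equilibrium reduce to Σ zᵢ(Kᵢ−1)/(1+ψ₂(Kᵢ−1)) = 0.
Feasibility: ΣzᵢKᵢ = 1.610, Σzᵢ/Kᵢ = 1.173 — both > 1, two phases present.
Iterate (Newton) starting at ψ₂ = 0.45:
  ψ₂ = 0.450: g = 0.0490, g' = -0.566 → ψ₂ = 0.536
  ψ₂ = 0.536: g = 0.0038, g' = -0.484 → ψ₂ = 0.544
Converged at ψ₂ = 0.544.
  carbon tetrachloride: x = 0.088, y = 0.388
  o-xylene: x = 0.912, y = 0.612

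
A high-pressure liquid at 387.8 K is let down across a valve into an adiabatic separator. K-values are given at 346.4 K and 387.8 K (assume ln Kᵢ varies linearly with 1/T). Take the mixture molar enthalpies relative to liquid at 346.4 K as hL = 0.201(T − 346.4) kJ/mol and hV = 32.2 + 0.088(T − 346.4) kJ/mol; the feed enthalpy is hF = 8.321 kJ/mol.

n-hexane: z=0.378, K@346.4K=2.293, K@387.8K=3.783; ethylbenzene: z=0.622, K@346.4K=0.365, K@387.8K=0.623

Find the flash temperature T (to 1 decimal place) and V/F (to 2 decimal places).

Adiabatic flash: solve Rachford–Rice at each trial T, then check hF = ψ·hV(T) + (1−ψ)·hL(T).
  T = 346.4 K: K = (2.293, 0.365), RR gives ψ = 0.114, H_out = 3.678 kJ/mol
  T = 387.8 K: K = (3.783, 0.623), RR gives ψ = 0.779, H_out = 29.765 kJ/mol
  T = 367.1 K: K = (2.987, 0.484), RR gives ψ = 0.420, H_out = 16.693 kJ/mol
  T = 356.8 K: K = (2.629, 0.422), RR gives ψ = 0.273, H_out = 10.546 kJ/mol
  T = 351.6 K: K = (2.458, 0.393), RR gives ψ = 0.196, H_out = 7.244 kJ/mol
  T = 354.2 K: K = (2.542, 0.408), RR gives ψ = 0.235, H_out = 8.921 kJ/mol
  T = 352.9 K: K = (2.500, 0.400), RR gives ψ = 0.216, H_out = 8.090 kJ/mol
Linear interpolation between T = 352.9 (H_out = 8.090) and T = 354.2 (H_out = 8.921) on hF = 8.321 gives T ≈ 353.3 K, at which ψ = 0.22.

T = 353.3 K, V/F = 0.22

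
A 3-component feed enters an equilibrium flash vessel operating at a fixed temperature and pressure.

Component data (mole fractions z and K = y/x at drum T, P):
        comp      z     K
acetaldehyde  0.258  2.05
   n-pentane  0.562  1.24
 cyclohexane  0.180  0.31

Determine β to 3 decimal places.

β = 0.767

Material balance + equilibrium reduce to Σ zᵢ(Kᵢ−1)/(1+β(Kᵢ−1)) = 0.
Check two-phase: ΣzᵢKᵢ = 1.282 > 1 and Σzᵢ/Kᵢ = 1.160 > 1, so g(0) = 0.282 > 0 and g(1) = -0.160 < 0.
Iterate (Newton) starting at β = 0.5:
  β = 0.500: g = 0.1084, g' = -0.348 → β = 0.812
  β = 0.812: g = -0.0232, g' = -0.548 → β = 0.769
  β = 0.769: g = -0.0011, g' = -0.500 → β = 0.767
Converged at β = 0.767.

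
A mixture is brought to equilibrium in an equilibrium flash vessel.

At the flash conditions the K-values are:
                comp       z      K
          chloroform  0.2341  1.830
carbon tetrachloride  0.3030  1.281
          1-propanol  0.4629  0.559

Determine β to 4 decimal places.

Material balance + equilibrium reduce to Σ zᵢ(Kᵢ−1)/(1+β(Kᵢ−1)) = 0.
Feasibility: ΣzᵢKᵢ = 1.0753, Σzᵢ/Kᵢ = 1.1925 — both > 1, two phases present.
Iterate (Newton) starting at β = 0.63:
  β = 0.6300: g = -0.08275, g' = -0.2594 → β = 0.3110
  β = 0.3110: g = -0.00386, g' = -0.2430 → β = 0.2952
Converged at β = 0.2952.

β = 0.2952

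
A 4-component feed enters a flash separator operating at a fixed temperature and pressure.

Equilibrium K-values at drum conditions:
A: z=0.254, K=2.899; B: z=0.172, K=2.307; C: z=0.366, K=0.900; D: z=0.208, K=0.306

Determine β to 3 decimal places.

Rachford–Rice: g(β) = Σ zᵢ(Kᵢ−1)/(1+β(Kᵢ−1)) = 0.
Feasibility: ΣzᵢKᵢ = 1.526, Σzᵢ/Kᵢ = 1.249 — both > 1, two phases present.
Newton iteration, β⁰ = 0.5:
  β = 0.500: g = 0.1238, g' = -0.587 → β = 0.711
  β = 0.711: g = -0.0024, g' = -0.639 → β = 0.707
Converged at β = 0.707.

β = 0.707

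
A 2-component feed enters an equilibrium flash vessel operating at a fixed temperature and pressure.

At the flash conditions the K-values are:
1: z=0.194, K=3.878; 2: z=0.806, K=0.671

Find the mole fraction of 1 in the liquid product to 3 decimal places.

x_1 = 0.103

Material balance + equilibrium reduce to Σ zᵢ(Kᵢ−1)/(1+ψ(Kᵢ−1)) = 0.
Check two-phase: ΣzᵢKᵢ = 1.293 > 1 and Σzᵢ/Kᵢ = 1.251 > 1, so g(0) = 0.293 > 0 and g(1) = -0.251 < 0.
Newton–Raphson from ψ = 0.33:
  ψ = 0.330: g = -0.0111, g' = -0.532 → ψ = 0.309
  ψ = 0.309: g = 0.0003, g' = -0.558 → ψ = 0.310
Converged at ψ = 0.310.
Compositions from xᵢ = zᵢ/(1+ψ(Kᵢ−1)), yᵢ = Kᵢxᵢ:
  1: x = 0.103, y = 0.398
  2: x = 0.897, y = 0.602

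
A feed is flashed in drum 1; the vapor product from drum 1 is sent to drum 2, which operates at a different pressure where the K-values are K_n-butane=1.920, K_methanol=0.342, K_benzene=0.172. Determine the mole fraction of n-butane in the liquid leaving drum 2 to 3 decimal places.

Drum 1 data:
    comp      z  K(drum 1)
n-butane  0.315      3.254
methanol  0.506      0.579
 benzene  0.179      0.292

Drum 1:
Material balance + equilibrium reduce to Σ zᵢ(Kᵢ−1)/(1+ψ₁(Kᵢ−1)) = 0.
Feasibility: ΣzᵢKᵢ = 1.370, Σzᵢ/Kᵢ = 1.584 — both > 1, two phases present.
Newton–Raphson from ψ₁ = 0.57:
  ψ₁ = 0.570: g = -0.1820, g' = -0.714 → ψ₁ = 0.315
  ψ₁ = 0.315: g = 0.0064, g' = -0.815 → ψ₁ = 0.323
Converged at ψ₁ = 0.323.
Drum-1 compositions:
  n-butane: x = 0.182, y = 0.593
  methanol: x = 0.586, y = 0.339
  benzene: x = 0.232, y = 0.068
Drum-2 feed = drum-1 vapor: z₂ = (0.5931, 0.3391, 0.0678).
Drum 2:
Let ψ₂ = V/F and solve Σ zᵢ(Kᵢ−1)/(1+ψ₂(Kᵢ−1)) = 0.
g(0) = ΣzᵢKᵢ − 1 = 0.266 and g(1) = 1 − Σzᵢ/Kᵢ = -0.694, so a root lies in (0, 1).
Newton–Raphson from ψ₂ = 0.32:
  ψ₂ = 0.320: g = 0.0626, g' = -0.621 → ψ₂ = 0.421
  ψ₂ = 0.421: g = -0.0013, g' = -0.651 → ψ₂ = 0.419
Converged at ψ₂ = 0.419.
  n-butane: x = 0.428, y = 0.822
  methanol: x = 0.468, y = 0.160
  benzene: x = 0.104, y = 0.018

x_n-butane (drum 2) = 0.428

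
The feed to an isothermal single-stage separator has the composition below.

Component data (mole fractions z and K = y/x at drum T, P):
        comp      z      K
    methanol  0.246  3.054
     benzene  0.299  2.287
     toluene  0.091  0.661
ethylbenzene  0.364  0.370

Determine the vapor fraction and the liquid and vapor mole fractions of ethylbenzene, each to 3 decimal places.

ψ = 0.647, x_ethylbenzene = 0.615, y_ethylbenzene = 0.227

Rachford–Rice: g(ψ) = Σ zᵢ(Kᵢ−1)/(1+ψ(Kᵢ−1)) = 0.
Check two-phase: ΣzᵢKᵢ = 1.630 > 1 and Σzᵢ/Kᵢ = 1.333 > 1, so g(0) = 0.630 > 0 and g(1) = -0.333 < 0.
Newton iteration, ψ⁰ = 0.45:
  ψ = 0.450: g = 0.1498, g' = -0.775 → ψ = 0.643
  ψ = 0.643: g = 0.0031, g' = -0.766 → ψ = 0.647
Converged at ψ = 0.647.
Compositions from xᵢ = zᵢ/(1+ψ(Kᵢ−1)), yᵢ = Kᵢxᵢ:
  methanol: x = 0.106, y = 0.322
  benzene: x = 0.163, y = 0.373
  toluene: x = 0.117, y = 0.077
  ethylbenzene: x = 0.615, y = 0.227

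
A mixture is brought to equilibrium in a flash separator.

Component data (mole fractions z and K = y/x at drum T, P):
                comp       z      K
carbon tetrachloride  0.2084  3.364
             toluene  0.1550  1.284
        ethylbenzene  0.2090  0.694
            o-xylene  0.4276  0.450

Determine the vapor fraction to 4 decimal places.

ψ = 0.2634

Rachford–Rice: g(ψ) = Σ zᵢ(Kᵢ−1)/(1+ψ(Kᵢ−1)) = 0.
g(0) = ΣzᵢKᵢ − 1 = 0.2375 and g(1) = 1 − Σzᵢ/Kᵢ = -0.4340, so a root lies in (0, 1).
Iterate (Newton) starting at ψ = 0.5:
  ψ = 0.5000: g = -0.13556, g' = -0.5276 → ψ = 0.2430
  ψ = 0.2430: g = 0.01351, g' = -0.6759 → ψ = 0.2630
  ψ = 0.2630: g = 0.00023, g' = -0.6536 → ψ = 0.2634
Converged at ψ = 0.2634.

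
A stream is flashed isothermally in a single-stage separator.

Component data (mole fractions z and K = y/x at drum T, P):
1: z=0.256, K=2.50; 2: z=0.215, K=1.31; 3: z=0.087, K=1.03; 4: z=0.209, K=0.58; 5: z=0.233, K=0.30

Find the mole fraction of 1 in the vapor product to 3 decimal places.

y_1 = 0.423

Iterate (Newton) starting at ψ = 0.48:
  ψ = 0.480: g = -0.0717, g' = -0.527 → ψ = 0.344
  ψ = 0.344: g = -0.0013, g' = -0.516 → ψ = 0.341
Converged at ψ = 0.341.
Compositions from xᵢ = zᵢ/(1+ψ(Kᵢ−1)), yᵢ = Kᵢxᵢ:
  1: x = 0.169, y = 0.423
  2: x = 0.194, y = 0.255
  3: x = 0.086, y = 0.089
  4: x = 0.244, y = 0.142
  5: x = 0.306, y = 0.092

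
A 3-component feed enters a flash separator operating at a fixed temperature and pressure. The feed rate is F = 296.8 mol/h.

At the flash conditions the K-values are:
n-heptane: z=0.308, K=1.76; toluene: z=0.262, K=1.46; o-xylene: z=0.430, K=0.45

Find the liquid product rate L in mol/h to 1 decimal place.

Material balance + equilibrium reduce to Σ zᵢ(Kᵢ−1)/(1+β(Kᵢ−1)) = 0.
Feasibility: ΣzᵢKᵢ = 1.118, Σzᵢ/Kᵢ = 1.310 — both > 1, two phases present.
Iterate (Newton) starting at β = 0.5:
  β = 0.500: g = -0.0586, g' = -0.378 → β = 0.345
  β = 0.345: g = -0.0023, g' = -0.351 → β = 0.338
Converged at β = 0.338.
Then V = β·F = 0.3381·296.8 = 100.3 mol/h and L = F − V = 196.5 mol/h.

L = 196.5 mol/h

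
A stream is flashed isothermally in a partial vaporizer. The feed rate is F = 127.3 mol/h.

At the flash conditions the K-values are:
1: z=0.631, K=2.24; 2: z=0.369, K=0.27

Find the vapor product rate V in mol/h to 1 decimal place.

V = 72.2 mol/h

Let ψ = V/F and solve Σ zᵢ(Kᵢ−1)/(1+ψ(Kᵢ−1)) = 0.
g(0) = ΣzᵢKᵢ − 1 = 0.513 and g(1) = 1 − Σzᵢ/Kᵢ = -0.648, so a root lies in (0, 1).
Binary case is linear: z₁(K₁−1)(1+ψ(K₂−1)) + z₂(K₂−1)(1+ψ(K₁−1)) = 0
⇒ ψ = [z₁(K₁−1)+z₂(K₂−1)] / [−(K₁−1)(K₂−1)] = 0.5131/0.9052 = 0.567
Then V = ψ·F = 0.5668·127.3 = 72.2 mol/h and L = F − V = 55.1 mol/h.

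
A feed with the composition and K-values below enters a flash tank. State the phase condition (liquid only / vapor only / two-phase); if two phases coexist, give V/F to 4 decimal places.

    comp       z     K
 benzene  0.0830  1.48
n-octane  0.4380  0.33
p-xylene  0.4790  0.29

ΣzᵢKᵢ = 0.4063; Σzᵢ/Kᵢ = 3.0351.
Since ΣzᵢKᵢ < 1 the mixture is below its bubble point — single liquid phase.

liquid only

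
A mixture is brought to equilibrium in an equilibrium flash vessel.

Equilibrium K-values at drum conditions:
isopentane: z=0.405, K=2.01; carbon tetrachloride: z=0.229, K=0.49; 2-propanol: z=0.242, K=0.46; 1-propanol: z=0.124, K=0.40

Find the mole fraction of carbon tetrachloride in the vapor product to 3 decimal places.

Let ψ = V/F and solve Σ zᵢ(Kᵢ−1)/(1+ψ(Kᵢ−1)) = 0.
Check two-phase: ΣzᵢKᵢ = 1.087 > 1 and Σzᵢ/Kᵢ = 1.505 > 1, so g(0) = 0.087 > 0 and g(1) = -0.505 < 0.
Newton iteration, ψ⁰ = 0.5:
  ψ = 0.500: g = -0.1703, g' = -0.513 → ψ = 0.168
  ψ = 0.168: g = -0.0046, g' = -0.514 → ψ = 0.159
Converged at ψ = 0.159.
Compositions from xᵢ = zᵢ/(1+ψ(Kᵢ−1)), yᵢ = Kᵢxᵢ:
  isopentane: x = 0.349, y = 0.701
  carbon tetrachloride: x = 0.249, y = 0.122
  2-propanol: x = 0.265, y = 0.122
  1-propanol: x = 0.137, y = 0.055

y_carbon tetrachloride = 0.122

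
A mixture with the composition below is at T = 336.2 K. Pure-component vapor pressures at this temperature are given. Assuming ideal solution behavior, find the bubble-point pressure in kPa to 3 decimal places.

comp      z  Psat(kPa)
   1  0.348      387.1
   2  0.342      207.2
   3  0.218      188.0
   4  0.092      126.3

At the bubble point ψ → 0, so ΣzᵢKᵢ = 1 with Kᵢ = Pᵢˢᵃᵗ/P ⇒ P = ΣzᵢPᵢˢᵃᵗ.
P = 0.348·387.1 + 0.342·207.2 + 0.218·188.0 + 0.092·126.3 = 258.177 kPa

Pbub = 258.177 kPa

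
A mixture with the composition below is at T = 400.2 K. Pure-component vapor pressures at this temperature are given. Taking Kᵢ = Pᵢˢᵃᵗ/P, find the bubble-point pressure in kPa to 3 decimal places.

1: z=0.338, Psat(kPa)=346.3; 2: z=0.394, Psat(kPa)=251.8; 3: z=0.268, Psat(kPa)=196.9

At the bubble point ψ → 0, so ΣzᵢKᵢ = 1 with Kᵢ = Pᵢˢᵃᵗ/P ⇒ P = ΣzᵢPᵢˢᵃᵗ.
P = 0.338·346.3 + 0.394·251.8 + 0.268·196.9 = 269.028 kPa

Pbub = 269.028 kPa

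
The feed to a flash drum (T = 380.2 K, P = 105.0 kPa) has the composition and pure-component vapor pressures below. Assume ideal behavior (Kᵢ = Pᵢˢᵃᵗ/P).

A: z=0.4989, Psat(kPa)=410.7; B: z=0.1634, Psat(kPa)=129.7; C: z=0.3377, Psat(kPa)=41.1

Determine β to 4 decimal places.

Raoult's law: Kᵢ = Pᵢˢᵃᵗ/P = Pᵢˢᵃᵗ/105.0.
  K_A = 410.7/105.0 = 3.911429, K_B = 129.7/105.0 = 1.235238, K_C = 41.1/105.0 = 0.391429
Newton–Raphson from β = 0.69:
  β = 0.6900: g = 0.16153, g' = -0.8455 → β = 0.8810
  β = 0.8810: g = -0.00383, g' = -0.9203 → β = 0.8769
Converged at β = 0.8769.

β = 0.8769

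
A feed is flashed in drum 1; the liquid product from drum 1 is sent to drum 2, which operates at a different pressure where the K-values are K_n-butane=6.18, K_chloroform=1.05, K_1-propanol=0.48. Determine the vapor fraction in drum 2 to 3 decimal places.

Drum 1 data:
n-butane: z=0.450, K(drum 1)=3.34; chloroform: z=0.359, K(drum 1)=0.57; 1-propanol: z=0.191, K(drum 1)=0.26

V/F (drum 2) = 0.631

Drum 1:
Let ψ₁ = V/F and solve Σ zᵢ(Kᵢ−1)/(1+ψ₁(Kᵢ−1)) = 0.
Check two-phase: ΣzᵢKᵢ = 1.757 > 1 and Σzᵢ/Kᵢ = 1.499 > 1, so g(0) = 0.757 > 0 and g(1) = -0.499 < 0.
Iterate (Newton) starting at ψ₁ = 0.5:
  ψ₁ = 0.500: g = 0.0643, g' = -0.895 → ψ₁ = 0.572
  ψ₁ = 0.572: g = 0.0006, g' = -0.882 → ψ₁ = 0.573
Converged at ψ₁ = 0.573.
Drum-1 compositions:
  n-butane: x = 0.192, y = 0.642
  chloroform: x = 0.476, y = 0.271
  1-propanol: x = 0.331, y = 0.086
Drum-2 feed = drum-1 liquid: z₂ = (0.1923, 0.4763, 0.3314).
Drum 2:
Newton iteration, ψ₂⁰ = 0.58:
  ψ₂ = 0.580: g = 0.0252, g' = -0.507 → ψ₂ = 0.630
  ψ₂ = 0.630: g = 0.0006, g' = -0.483 → ψ₂ = 0.631
Converged at ψ₂ = 0.631.
  n-butane: x = 0.045, y = 0.278
  chloroform: x = 0.462, y = 0.485
  1-propanol: x = 0.493, y = 0.237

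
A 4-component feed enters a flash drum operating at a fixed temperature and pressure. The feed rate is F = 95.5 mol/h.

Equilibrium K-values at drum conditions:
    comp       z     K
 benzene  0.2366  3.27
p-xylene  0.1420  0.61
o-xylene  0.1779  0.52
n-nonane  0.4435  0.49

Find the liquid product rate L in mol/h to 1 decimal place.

Rachford–Rice: g(V/F) = Σ zᵢ(Kᵢ−1)/(1+V/F(Kᵢ−1)) = 0.
Feasibility: ΣzᵢKᵢ = 1.1701, Σzᵢ/Kᵢ = 1.5524 — both > 1, two phases present.
Newton–Raphson from V/F = 0.5:
  V/F = 0.5000: g = -0.23320, g' = -0.5796 → V/F = 0.0977
  V/F = 0.0977: g = 0.05442, g' = -1.0131 → V/F = 0.1514
  V/F = 0.1514: g = 0.00368, g' = -0.8828 → V/F = 0.1555
  V/F = 0.1555: g = 0.00002, g' = -0.8743 → V/F = 0.1556
Converged at V/F = 0.1556.
Then V = V/F·F = 0.1556·95.5 = 14.9 mol/h and L = F − V = 80.6 mol/h.

L = 80.6 mol/h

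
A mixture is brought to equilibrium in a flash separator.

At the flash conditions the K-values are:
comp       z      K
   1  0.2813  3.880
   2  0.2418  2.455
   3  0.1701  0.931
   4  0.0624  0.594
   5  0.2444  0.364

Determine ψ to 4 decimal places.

ψ = 0.8535

Material balance + equilibrium reduce to Σ zᵢ(Kᵢ−1)/(1+ψ(Kᵢ−1)) = 0.
Feasibility: ΣzᵢKᵢ = 1.9695, Σzᵢ/Kᵢ = 1.1302 — both > 1, two phases present.
Newton iteration, ψ⁰ = 0.7:
  ψ = 0.7000: g = 0.11502, g' = -0.7243 → ψ = 0.8588
  ψ = 0.8588: g = -0.00426, g' = -0.7998 → ψ = 0.8535
Converged at ψ = 0.8535.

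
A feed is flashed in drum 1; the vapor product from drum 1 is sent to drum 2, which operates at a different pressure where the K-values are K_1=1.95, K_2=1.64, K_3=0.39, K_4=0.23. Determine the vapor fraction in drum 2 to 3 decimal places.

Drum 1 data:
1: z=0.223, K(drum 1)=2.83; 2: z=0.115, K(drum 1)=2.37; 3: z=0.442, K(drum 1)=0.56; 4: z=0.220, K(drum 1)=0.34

V/F (drum 2) = 0.528

Drum 1:
Material balance + equilibrium reduce to Σ zᵢ(Kᵢ−1)/(1+ψ₁(Kᵢ−1)) = 0.
Feasibility: ΣzᵢKᵢ = 1.226, Σzᵢ/Kᵢ = 1.564 — both > 1, two phases present.
Iterate (Newton) starting at ψ₁ = 0.5:
  ψ₁ = 0.500: g = -0.1594, g' = -0.634 → ψ₁ = 0.248
  ψ₁ = 0.248: g = 0.0061, g' = -0.718 → ψ₁ = 0.257
Converged at ψ₁ = 0.257.
Drum-1 compositions:
  1: x = 0.152, y = 0.429
  2: x = 0.085, y = 0.202
  3: x = 0.498, y = 0.279
  4: x = 0.265, y = 0.090
Drum-2 feed = drum-1 vapor: z₂ = (0.4293, 0.2016, 0.2791, 0.0901).
Drum 2:
Let ψ₂ = V/F and solve Σ zᵢ(Kᵢ−1)/(1+ψ₂(Kᵢ−1)) = 0.
Check two-phase: ΣzᵢKᵢ = 1.297 > 1 and Σzᵢ/Kᵢ = 1.450 > 1, so g(0) = 0.297 > 0 and g(1) = -0.450 < 0.
Newton iteration, ψ₂⁰ = 0.5:
  ψ₂ = 0.500: g = 0.0165, g' = -0.582 → ψ₂ = 0.528
Converged at ψ₂ = 0.528.
  1: x = 0.286, y = 0.557
  2: x = 0.151, y = 0.247
  3: x = 0.412, y = 0.161
  4: x = 0.152, y = 0.035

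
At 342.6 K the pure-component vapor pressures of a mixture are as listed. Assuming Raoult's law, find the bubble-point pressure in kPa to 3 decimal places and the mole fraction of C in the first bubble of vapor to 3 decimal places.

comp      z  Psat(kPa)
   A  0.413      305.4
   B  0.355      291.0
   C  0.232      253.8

Pbub = 288.317 kPa, y_C = 0.204

At the bubble point ψ → 0, so ΣzᵢKᵢ = 1 with Kᵢ = Pᵢˢᵃᵗ/P ⇒ P = ΣzᵢPᵢˢᵃᵗ.
P = 0.413·305.4 + 0.355·291.0 + 0.232·253.8 = 288.317 kPa
yᵢ = zᵢPᵢˢᵃᵗ/P ⇒ y_C = 0.232·253.8/288.317 = 0.204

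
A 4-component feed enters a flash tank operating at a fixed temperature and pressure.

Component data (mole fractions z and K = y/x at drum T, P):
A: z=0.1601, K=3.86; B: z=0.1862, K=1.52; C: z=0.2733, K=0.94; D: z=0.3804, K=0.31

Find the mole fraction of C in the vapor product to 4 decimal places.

y_C = 0.2612

Let β = V/F and solve Σ zᵢ(Kᵢ−1)/(1+β(Kᵢ−1)) = 0.
Check two-phase: ΣzᵢKᵢ = 1.2758 > 1 and Σzᵢ/Kᵢ = 1.6818 > 1, so g(0) = 0.2758 > 0 and g(1) = -0.6818 < 0.
Newton–Raphson from β = 0.68:
  β = 0.6800: g = -0.28457, g' = -0.8224 → β = 0.3340
  β = 0.3340: g = -0.04111, g' = -0.6860 → β = 0.2740
  β = 0.2740: g = 0.00110, g' = -0.7266 → β = 0.2755
Converged at β = 0.2755.
Compositions from xᵢ = zᵢ/(1+β(Kᵢ−1)), yᵢ = Kᵢxᵢ:
  A: x = 0.0895, y = 0.3456
  B: x = 0.1629, y = 0.2476
  C: x = 0.2779, y = 0.2612
  D: x = 0.4697, y = 0.1456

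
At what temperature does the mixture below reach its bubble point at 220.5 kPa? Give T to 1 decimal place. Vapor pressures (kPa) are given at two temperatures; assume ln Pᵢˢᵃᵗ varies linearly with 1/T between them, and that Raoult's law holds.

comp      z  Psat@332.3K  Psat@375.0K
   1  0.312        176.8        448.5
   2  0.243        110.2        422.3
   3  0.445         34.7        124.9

T = 362.6 K

Bubble-point temperature: ΣzᵢPᵢˢᵃᵗ(T) = P. Interpolate ln Pᵢˢᵃᵗ = aᵢ + bᵢ/T.
  T = 332.3 K: ΣzᵢPᵢˢᵃᵗ = 97.38 kPa
  T = 375.0 K: ΣzᵢPᵢˢᵃᵗ = 298.13 kPa
  T = 353.6 K: ΣzᵢPᵢˢᵃᵗ = 175.17 kPa
  T = 364.3 K: ΣzᵢPᵢˢᵃᵗ = 230.07 kPa
  T = 359.0 K: ΣzᵢPᵢˢᵃᵗ = 201.36 kPa
  T = 361.6 K: ΣzᵢPᵢˢᵃᵗ = 215.06 kPa
Interpolating between 361.6 K and 364.3 K gives T ≈ 362.6 K.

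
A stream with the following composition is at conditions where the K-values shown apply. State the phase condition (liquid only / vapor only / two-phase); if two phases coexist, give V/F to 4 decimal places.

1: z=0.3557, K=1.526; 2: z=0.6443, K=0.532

ΣzᵢKᵢ = 0.8856; Σzᵢ/Kᵢ = 1.4442.
Since ΣzᵢKᵢ < 1 the mixture is below its bubble point — single liquid phase.

liquid only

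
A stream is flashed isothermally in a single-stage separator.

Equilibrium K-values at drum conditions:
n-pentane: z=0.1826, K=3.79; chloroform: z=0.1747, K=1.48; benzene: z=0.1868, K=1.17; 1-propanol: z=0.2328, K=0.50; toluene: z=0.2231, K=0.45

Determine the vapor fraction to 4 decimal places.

Let ψ = V/F and solve Σ zᵢ(Kᵢ−1)/(1+ψ(Kᵢ−1)) = 0.
g(0) = ΣzᵢKᵢ − 1 = 0.3860 and g(1) = 1 − Σzᵢ/Kᵢ = -0.2873, so a root lies in (0, 1).
Newton–Raphson from ψ = 0.5:
  ψ = 0.5000: g = -0.01484, g' = -0.5104 → ψ = 0.4709
  ψ = 0.4709: g = 0.00012, g' = -0.5194 → ψ = 0.4712
Converged at ψ = 0.4712.

ψ = 0.4712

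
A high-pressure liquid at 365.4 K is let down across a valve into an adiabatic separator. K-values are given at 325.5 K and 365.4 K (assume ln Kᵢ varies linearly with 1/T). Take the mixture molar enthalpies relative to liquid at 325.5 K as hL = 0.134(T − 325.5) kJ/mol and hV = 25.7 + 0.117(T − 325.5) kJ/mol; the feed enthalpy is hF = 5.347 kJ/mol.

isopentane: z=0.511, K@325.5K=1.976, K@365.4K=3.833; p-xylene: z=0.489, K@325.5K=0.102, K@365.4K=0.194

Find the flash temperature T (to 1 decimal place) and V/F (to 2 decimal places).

Adiabatic flash: solve Rachford–Rice at each trial T, then check hF = ψ·hV(T) + (1−ψ)·hL(T).
  T = 325.5 K: K = (1.976, 0.102), RR gives ψ = 0.068, H_out = 1.748 kJ/mol
  T = 365.4 K: K = (3.833, 0.194), RR gives ψ = 0.461, H_out = 16.891 kJ/mol
  T = 345.4 K: K = (2.803, 0.143), RR gives ψ = 0.325, H_out = 10.914 kJ/mol
  T = 335.4 K: K = (2.364, 0.121), RR gives ψ = 0.223, H_out = 7.019 kJ/mol
  T = 330.4 K: K = (2.162, 0.111), RR gives ψ = 0.154, H_out = 4.607 kJ/mol
  T = 332.9 K: K = (2.261, 0.116), RR gives ψ = 0.191, H_out = 5.865 kJ/mol
  T = 331.6 K: K = (2.209, 0.114), RR gives ψ = 0.172, H_out = 5.225 kJ/mol
Linear interpolation between T = 331.6 (H_out = 5.225) and T = 332.9 (H_out = 5.865) on hF = 5.347 gives T ≈ 331.8 K, at which ψ = 0.18.

T = 331.8 K, V/F = 0.18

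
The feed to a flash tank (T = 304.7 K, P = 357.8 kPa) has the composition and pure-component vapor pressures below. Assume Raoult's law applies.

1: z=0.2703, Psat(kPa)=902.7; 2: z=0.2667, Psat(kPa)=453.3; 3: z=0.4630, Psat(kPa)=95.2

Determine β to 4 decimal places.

Raoult's law: Kᵢ = Pᵢˢᵃᵗ/P = Pᵢˢᵃᵗ/357.8.
  K_1 = 902.7/357.8 = 2.522918, K_2 = 453.3/357.8 = 1.266909, K_3 = 95.2/357.8 = 0.266070
Iterate (Newton) starting at β = 0.5:
  β = 0.5000: g = -0.24030, g' = -0.8392 → β = 0.2137
  β = 0.2137: g = -0.02507, g' = -0.7247 → β = 0.1791
  β = 0.1791: g = 0.00016, g' = -0.7349 → β = 0.1793
Converged at β = 0.1793.

β = 0.1793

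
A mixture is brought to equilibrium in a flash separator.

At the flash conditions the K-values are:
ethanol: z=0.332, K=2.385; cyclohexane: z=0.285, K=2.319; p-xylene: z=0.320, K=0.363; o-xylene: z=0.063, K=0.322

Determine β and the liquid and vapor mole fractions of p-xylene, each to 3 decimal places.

β = 0.675, x_p-xylene = 0.561, y_p-xylene = 0.204

Let β = V/F and solve Σ zᵢ(Kᵢ−1)/(1+β(Kᵢ−1)) = 0.
Feasibility: ΣzᵢKᵢ = 1.589, Σzᵢ/Kᵢ = 1.339 — both > 1, two phases present.
Newton–Raphson from β = 0.5:
  β = 0.500: g = 0.1345, g' = -0.748 → β = 0.680
  β = 0.680: g = -0.0037, g' = -0.810 → β = 0.675
Converged at β = 0.675.
Compositions from xᵢ = zᵢ/(1+β(Kᵢ−1)), yᵢ = Kᵢxᵢ:
  ethanol: x = 0.172, y = 0.409
  cyclohexane: x = 0.151, y = 0.350
  p-xylene: x = 0.561, y = 0.204
  o-xylene: x = 0.116, y = 0.037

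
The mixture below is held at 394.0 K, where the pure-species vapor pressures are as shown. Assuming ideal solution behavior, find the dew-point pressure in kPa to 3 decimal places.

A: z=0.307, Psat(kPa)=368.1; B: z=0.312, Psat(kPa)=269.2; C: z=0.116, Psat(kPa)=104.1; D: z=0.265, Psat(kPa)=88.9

At the dew point ψ → 1, so Σzᵢ/Kᵢ = 1 with Kᵢ = Pᵢˢᵃᵗ/P ⇒ 1/P = Σzᵢ/Pᵢˢᵃᵗ.
1/P = 0.307/368.1 + 0.312/269.2 + 0.116/104.1 + 0.265/88.9 = 0.006088 ⇒ P = 164.252 kPa

Pdew = 164.252 kPa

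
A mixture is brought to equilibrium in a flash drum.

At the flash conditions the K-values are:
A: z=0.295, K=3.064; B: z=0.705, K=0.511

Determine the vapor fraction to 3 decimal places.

ψ = 0.262

Binary case is linear: z₁(K₁−1)(1+ψ(K₂−1)) + z₂(K₂−1)(1+ψ(K₁−1)) = 0
⇒ ψ = [z₁(K₁−1)+z₂(K₂−1)] / [−(K₁−1)(K₂−1)] = 0.2641/1.0093 = 0.262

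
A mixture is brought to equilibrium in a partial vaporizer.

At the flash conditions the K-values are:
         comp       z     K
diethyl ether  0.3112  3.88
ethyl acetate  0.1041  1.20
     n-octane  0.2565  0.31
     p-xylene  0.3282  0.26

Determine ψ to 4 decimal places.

Let ψ = V/F and solve Σ zᵢ(Kᵢ−1)/(1+ψ(Kᵢ−1)) = 0.
g(0) = ΣzᵢKᵢ − 1 = 0.4972 and g(1) = 1 − Σzᵢ/Kᵢ = -1.2567, so a root lies in (0, 1).
Iterate (Newton) starting at ψ = 0.5:
  ψ = 0.5000: g = -0.26947, g' = -1.1745 → ψ = 0.2706
  ψ = 0.2706: g = 0.00221, g' = -1.2847 → ψ = 0.2723
Converged at ψ = 0.2723.

ψ = 0.2723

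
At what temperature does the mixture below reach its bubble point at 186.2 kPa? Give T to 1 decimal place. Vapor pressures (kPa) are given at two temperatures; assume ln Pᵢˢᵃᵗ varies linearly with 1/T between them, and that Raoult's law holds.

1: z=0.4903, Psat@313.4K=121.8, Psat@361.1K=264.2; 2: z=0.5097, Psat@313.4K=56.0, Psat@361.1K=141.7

Bubble-point temperature: ΣzᵢPᵢˢᵃᵗ(T) = P. Interpolate ln Pᵢˢᵃᵗ = aᵢ + bᵢ/T.
  T = 313.4 K: ΣzᵢPᵢˢᵃᵗ = 88.26 kPa
  T = 361.1 K: ΣzᵢPᵢˢᵃᵗ = 201.76 kPa
  T = 337.2 K: ΣzᵢPᵢˢᵃᵗ = 137.20 kPa
  T = 349.1 K: ΣzᵢPᵢˢᵃᵗ = 167.32 kPa
  T = 355.1 K: ΣzᵢPᵢˢᵃᵗ = 184.02 kPa
  T = 358.1 K: ΣzᵢPᵢˢᵃᵗ = 192.76 kPa
  T = 356.6 K: ΣzᵢPᵢˢᵃᵗ = 188.36 kPa
Interpolating between 355.1 K and 356.6 K gives T ≈ 355.9 K.

T = 355.9 K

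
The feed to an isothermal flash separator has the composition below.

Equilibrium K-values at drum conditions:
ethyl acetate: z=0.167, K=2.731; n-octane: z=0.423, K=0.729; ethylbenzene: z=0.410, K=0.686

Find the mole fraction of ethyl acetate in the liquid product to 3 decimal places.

Newton iteration, V/F⁰ = 0.5:
  V/F = 0.500: g = -0.1304, g' = -0.242 → V/F = 0.000
  V/F = 0.000: g = 0.0457, g' = -0.572 → V/F = 0.080
  V/F = 0.080: g = 0.0047, g' = -0.461 → V/F = 0.090
Converged at V/F = 0.090.
Compositions from xᵢ = zᵢ/(1+V/F(Kᵢ−1)), yᵢ = Kᵢxᵢ:
  ethyl acetate: x = 0.144, y = 0.394
  n-octane: x = 0.434, y = 0.316
  ethylbenzene: x = 0.422, y = 0.289

x_ethyl acetate = 0.144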